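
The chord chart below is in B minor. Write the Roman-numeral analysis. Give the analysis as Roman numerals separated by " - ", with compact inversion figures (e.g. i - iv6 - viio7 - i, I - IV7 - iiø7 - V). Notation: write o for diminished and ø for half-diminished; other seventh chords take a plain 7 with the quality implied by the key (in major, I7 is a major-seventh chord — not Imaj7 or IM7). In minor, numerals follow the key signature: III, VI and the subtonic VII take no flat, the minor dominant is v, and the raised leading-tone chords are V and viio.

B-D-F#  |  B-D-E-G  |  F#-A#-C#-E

B-D-F#: minor triad on B = scale degree 1 → i.
B-D-E-G: root E is the subdominant; minor seventh chord there is iv43.
F#-A#-C#-E: dominant seventh chord on F# = scale degree 5 → V7.

i - iv43 - V7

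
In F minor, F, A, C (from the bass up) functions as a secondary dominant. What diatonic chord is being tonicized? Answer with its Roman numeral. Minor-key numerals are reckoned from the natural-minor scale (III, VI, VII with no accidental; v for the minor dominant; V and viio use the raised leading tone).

iv

The chord is a major triad on F.
A dominant resolves down a perfect fifth: F → Bb. In F minor, Bb is scale degree 4, i.e. iv.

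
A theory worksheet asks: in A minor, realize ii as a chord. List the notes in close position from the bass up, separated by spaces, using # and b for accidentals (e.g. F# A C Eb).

Scale degree 2 in A minor is B; here the chord built on it is altered to a minor triad. ii is the minor supertonic, borrowed from the parallel major (the Dorian ii).
So the chord is B-D-F#, a minor triad.

B D F#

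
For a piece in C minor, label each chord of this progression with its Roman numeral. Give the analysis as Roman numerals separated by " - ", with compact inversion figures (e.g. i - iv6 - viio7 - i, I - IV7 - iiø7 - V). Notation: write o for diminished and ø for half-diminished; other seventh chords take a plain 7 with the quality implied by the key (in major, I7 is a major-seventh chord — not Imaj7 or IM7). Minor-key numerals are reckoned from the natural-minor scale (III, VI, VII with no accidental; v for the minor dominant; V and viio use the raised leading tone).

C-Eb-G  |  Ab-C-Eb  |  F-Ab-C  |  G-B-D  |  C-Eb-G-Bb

i - VI - iv - V - i7

C-Eb-G has root C, degree 1 in C minor, so i.
Ab-C-Eb has root Ab, degree 6 in C minor, so VI.
F-Ab-C has root F, degree 4 in C minor, so iv.
G-B-D: root G is the dominant; major triad there is V.
C-Eb-G-Bb has root C, degree 1 in C minor, so i7.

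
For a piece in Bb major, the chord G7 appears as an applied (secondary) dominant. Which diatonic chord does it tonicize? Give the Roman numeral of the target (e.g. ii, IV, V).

ii

The chord is a dominant seventh chord on G.
A dominant resolves down a perfect fifth: G → C. In Bb major, C is scale degree 2, i.e. ii.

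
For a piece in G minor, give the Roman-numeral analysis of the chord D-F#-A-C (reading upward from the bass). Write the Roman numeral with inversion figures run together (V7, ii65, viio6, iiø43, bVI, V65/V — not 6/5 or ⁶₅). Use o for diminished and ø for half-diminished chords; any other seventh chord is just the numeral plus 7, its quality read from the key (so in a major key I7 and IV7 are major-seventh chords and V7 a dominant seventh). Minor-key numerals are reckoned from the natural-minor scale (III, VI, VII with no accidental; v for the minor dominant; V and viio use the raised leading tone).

V7

Stacked in thirds the chord is D-F#-A-C: a dominant seventh chord on D.
In G minor, D is the dominant; the diatonic dominant seventh chord there is V7.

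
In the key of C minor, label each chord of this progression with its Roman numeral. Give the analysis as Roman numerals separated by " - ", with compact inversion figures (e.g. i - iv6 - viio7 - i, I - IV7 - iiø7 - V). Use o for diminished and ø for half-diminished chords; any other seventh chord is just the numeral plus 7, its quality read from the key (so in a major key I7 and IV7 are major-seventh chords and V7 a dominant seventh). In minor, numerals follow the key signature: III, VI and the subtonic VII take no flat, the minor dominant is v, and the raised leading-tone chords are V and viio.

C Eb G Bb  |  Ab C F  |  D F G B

i7 - iv6 - V43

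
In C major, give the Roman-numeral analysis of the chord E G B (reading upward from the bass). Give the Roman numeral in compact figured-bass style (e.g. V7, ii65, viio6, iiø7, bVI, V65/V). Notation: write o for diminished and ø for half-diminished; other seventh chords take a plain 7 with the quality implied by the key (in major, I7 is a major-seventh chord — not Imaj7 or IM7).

The pitches E-G-B form a minor triad rooted on E.
E is scale degree 3 in C major, and a minor triad on that degree is written iii.

iii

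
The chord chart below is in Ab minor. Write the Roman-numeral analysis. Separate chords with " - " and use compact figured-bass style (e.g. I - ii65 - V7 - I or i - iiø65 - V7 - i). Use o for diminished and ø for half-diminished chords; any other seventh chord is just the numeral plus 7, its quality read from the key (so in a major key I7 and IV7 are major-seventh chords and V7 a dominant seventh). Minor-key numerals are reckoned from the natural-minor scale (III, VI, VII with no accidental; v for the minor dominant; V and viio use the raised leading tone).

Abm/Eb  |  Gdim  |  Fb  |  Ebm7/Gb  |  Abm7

i64 - viio - VI - v65 - i7

Abm/Eb: minor triad on Ab = scale degree 1 → i64.
Gdim has root G, degree 7 in Ab minor, so viio.
Fb: root Fb is the submediant; major triad there is VI.
Ebm7/Gb has root Eb, degree 5 in Ab minor, so v65.
Abm7 has root Ab, degree 1 in Ab minor, so i7.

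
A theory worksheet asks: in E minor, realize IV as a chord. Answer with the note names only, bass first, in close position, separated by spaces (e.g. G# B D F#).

Scale degree 4 in E minor is A; here the chord built on it is altered to a major triad. IV is the major subdominant, borrowed from the parallel major.
So the chord is A-C#-E, a major triad.

A C# E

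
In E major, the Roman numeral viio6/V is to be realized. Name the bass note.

The applied chord viio6/V is rooted on A#: A#-C#-E.
The figure 6 means first inversion — the third is in the bass.

C#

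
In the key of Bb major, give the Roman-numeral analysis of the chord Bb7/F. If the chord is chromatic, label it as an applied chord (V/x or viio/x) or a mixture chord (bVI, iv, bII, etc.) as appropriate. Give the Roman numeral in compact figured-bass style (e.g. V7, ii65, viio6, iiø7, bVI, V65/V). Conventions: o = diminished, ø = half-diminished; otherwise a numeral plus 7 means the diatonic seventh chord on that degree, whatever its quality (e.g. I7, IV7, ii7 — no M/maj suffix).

Stacked in thirds the chord is Bb-D-F-Ab: a dominant seventh chord on Bb.
Bb is not a diatonic chord root with this quality in Bb major, but it lies a perfect fifth above Eb (IV), so the chord functions as an applied dominant of IV.
With F in the bass the chord is in second inversion, so the figured bass is 43.

V43/IV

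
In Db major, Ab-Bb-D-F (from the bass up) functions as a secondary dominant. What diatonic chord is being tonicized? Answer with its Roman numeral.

The chord is a dominant seventh chord on Bb.
A dominant resolves down a perfect fifth: Bb → Eb. In Db major, Eb is scale degree 2, i.e. ii.

ii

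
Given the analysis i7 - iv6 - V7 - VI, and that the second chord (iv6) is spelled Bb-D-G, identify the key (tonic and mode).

The chord Gm/Bb is a minor triad rooted on G; its label is iv6.
If G is scale degree 4 and the mode makes that degree carry a minor triad, the tonic is D and the mode is minor.

D minor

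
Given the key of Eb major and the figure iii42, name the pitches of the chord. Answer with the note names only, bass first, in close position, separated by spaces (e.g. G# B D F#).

The numeral's case and figure indicate a minor seventh chord. In Eb major its root, scale degree 3, is G.
That chord is spelled G-Bb-D-F.
With the 42 figure the chord is in third inversion; from the bass F upward in close position it reads F-G-Bb-D.

F G Bb D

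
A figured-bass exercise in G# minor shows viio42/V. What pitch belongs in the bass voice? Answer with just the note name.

B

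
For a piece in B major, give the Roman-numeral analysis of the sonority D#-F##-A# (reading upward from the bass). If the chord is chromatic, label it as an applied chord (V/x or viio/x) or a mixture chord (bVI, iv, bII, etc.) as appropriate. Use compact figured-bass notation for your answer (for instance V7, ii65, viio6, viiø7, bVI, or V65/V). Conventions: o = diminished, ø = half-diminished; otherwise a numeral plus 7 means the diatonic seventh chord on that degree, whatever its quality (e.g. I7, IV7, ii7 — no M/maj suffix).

Stacked in thirds the chord is D#-F##-A#: a major triad on D#.
D# is not a diatonic chord root with this quality in B major, but it lies a perfect fifth above G# (vi), so the chord functions as an applied dominant of vi.

V/vi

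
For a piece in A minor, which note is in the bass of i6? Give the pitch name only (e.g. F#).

C

i in A minor has root A; the chord is A-C-E.
The figure 6 means first inversion — the third is in the bass.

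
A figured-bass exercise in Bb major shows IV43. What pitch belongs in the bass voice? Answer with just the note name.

Bb

IV in Bb major has root Eb; the chord is Eb-G-Bb-D.
The figure 43 means second inversion — the fifth is in the bass.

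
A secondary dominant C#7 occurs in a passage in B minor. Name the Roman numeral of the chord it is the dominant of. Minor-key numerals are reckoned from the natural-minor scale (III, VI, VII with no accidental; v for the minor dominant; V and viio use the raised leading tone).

V

The chord is a dominant seventh chord on C#.
A dominant resolves down a perfect fifth: C# → F#. In B minor, F# is scale degree 5, i.e. V.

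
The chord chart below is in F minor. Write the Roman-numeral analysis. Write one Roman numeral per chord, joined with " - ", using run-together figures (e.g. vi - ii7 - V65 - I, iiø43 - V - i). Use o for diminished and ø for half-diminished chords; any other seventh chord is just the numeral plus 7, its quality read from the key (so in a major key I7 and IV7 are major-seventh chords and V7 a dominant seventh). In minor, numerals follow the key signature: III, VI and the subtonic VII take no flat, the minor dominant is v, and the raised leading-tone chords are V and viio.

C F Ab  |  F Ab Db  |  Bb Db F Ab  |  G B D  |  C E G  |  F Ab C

C-F-Ab: minor triad on F = scale degree 1 → i64.
F-Ab-Db: major triad on Db = scale degree 6 → VI6.
Bb-Db-F-Ab: minor seventh chord on Bb = scale degree 4 → iv7.
G-B-D is the secondary dominant of V (major triad on G): V/V.
C-E-G: major triad on C = scale degree 5 → V.
F-Ab-C: minor triad on F = scale degree 1 → i.

i64 - VI6 - iv7 - V/V - V - i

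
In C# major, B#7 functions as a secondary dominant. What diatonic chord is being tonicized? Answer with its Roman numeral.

iii

The chord is a dominant seventh chord on B#.
A dominant resolves down a perfect fifth: B# → E#. In C# major, E# is scale degree 3, i.e. iii.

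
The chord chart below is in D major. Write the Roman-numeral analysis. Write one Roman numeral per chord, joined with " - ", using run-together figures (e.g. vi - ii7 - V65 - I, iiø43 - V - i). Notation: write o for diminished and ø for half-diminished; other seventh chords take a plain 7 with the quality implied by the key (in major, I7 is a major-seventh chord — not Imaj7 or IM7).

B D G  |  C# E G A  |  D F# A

IV6 - V65 - I

B-D-G: root G is the subdominant; major triad there is IV6.
C#-E-G-A has root A, degree 5 in D major, so V65.
D-F#-A: root D is the tonic; major triad there is I.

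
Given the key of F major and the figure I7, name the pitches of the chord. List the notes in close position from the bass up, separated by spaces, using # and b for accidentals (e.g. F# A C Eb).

F A C E

In F major, scale degree 1 is F, and the diatonic chord built there is a major seventh chord.
That chord is spelled F-A-C-E.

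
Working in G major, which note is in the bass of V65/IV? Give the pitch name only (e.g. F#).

The applied chord V65/IV is rooted on G: G-B-D-F.
The figure 65 means first inversion — the third is in the bass.

B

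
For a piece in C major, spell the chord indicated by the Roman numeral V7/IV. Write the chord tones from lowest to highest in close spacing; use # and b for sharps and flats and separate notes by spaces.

C E G Bb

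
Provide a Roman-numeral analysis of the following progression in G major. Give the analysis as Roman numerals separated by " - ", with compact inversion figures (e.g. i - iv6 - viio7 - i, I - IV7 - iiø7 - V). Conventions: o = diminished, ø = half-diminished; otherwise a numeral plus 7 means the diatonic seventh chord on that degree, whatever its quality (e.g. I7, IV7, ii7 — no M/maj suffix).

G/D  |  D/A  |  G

I64 - V64 - I

G/D: root G is the tonic; major triad there is I64.
D/A: root D is the dominant; major triad there is V64.
G: root G is the tonic; major triad there is I.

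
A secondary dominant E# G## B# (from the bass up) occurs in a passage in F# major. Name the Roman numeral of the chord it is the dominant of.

iii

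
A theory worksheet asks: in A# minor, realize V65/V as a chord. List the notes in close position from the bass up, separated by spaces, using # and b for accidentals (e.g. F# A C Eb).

D## F## A# B#

V65/V is a secondary dominant — the dominant seventh of V. V in A# minor is E#, so the applied chord's root is B#, a perfect fifth above.
Building a dominant seventh chord on B# gives B#-D##-F##-A#.
With the 65 figure the chord is in first inversion; from the bass D## upward in close position it reads D##-F##-A#-B#.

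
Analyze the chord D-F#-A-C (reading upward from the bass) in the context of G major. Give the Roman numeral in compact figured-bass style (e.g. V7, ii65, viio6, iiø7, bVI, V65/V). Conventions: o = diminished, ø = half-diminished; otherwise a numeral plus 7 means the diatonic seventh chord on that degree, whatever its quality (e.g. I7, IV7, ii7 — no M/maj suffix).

Stacked in thirds the chord is D-F#-A-C: a dominant seventh chord on D.
D is scale degree 5 in G major, and a dominant seventh chord on that degree is written V7.

V7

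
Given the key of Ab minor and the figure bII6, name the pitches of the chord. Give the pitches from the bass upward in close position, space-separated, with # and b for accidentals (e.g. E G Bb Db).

Scale degree 2 in Ab minor is Bb; lowering it a half step gives Bbb. bII6 is the Neapolitan sixth — a major triad on the lowered second degree, here in its customary first inversion.
So the chord is Bbb-Db-Fb.
With the 6 figure the chord is in first inversion; from the bass Db upward in close position it reads Db-Fb-Bbb.

Db Fb Bbb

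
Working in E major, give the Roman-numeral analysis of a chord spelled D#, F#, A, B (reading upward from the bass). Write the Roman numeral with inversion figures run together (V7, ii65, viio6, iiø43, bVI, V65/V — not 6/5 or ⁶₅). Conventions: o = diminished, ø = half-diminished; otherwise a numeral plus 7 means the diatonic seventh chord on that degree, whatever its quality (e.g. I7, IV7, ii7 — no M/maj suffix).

V65

Stacked in thirds the chord is B-D#-F#-A: a dominant seventh chord on B.
B is scale degree 5 in E major, and a dominant seventh chord on that degree is written V7.
With D# in the bass the chord is in first inversion, so the figured bass is 65.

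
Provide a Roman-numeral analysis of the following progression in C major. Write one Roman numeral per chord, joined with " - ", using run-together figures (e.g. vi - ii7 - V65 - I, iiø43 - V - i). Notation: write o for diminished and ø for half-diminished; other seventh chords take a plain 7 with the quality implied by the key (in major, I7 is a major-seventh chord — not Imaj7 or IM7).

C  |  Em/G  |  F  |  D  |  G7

I - iii6 - IV - V/V - V7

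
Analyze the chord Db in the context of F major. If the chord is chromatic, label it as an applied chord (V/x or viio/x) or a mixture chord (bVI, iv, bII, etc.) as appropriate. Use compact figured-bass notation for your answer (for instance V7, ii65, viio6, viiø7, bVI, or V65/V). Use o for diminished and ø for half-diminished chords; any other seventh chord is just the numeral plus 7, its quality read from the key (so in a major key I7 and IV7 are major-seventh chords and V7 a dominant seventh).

The pitches Db-F-Ab form a major triad rooted on Db.
Db is the lowered sixth degree of F major (diatonic 6 would be D). This is a major triad on the lowered sixth degree, borrowed from the parallel minor.

bVI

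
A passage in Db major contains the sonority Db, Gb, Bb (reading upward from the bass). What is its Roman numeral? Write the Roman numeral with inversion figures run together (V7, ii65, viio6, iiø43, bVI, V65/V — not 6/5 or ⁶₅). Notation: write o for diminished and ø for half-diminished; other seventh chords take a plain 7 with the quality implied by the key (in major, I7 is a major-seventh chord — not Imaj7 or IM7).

Stacked in thirds the chord is Gb-Bb-Db: a major triad on Gb.
Gb is scale degree 4 in Db major, and a major triad on that degree is written IV.
With Db in the bass the chord is in second inversion, so the figured bass is 64.

IV64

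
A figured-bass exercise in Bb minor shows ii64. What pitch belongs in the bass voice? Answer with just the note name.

ii in Bb minor has root C; the chord is C-Eb-G.
The figure 64 means second inversion — the fifth is in the bass.

G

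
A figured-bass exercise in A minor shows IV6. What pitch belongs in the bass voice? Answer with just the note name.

F#

IV in A minor has root D; the chord is D-F#-A.
The figure 6 means first inversion — the third is in the bass.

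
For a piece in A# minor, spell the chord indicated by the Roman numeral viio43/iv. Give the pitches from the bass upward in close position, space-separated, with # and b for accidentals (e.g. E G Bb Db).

The slash marks an applied leading-tone chord: viio of iv. In A# minor, iv is D#, so the leading tone to it is C##, a half step below.
Building a fully diminished seventh chord on C## gives C##-E#-G#-B.
With the 43 figure the chord is in second inversion; from the bass G# upward in close position it reads G#-B-C##-E#.

G# B C## E#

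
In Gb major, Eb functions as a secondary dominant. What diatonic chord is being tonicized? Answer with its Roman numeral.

ii

The chord is a major triad on Eb.
A dominant resolves down a perfect fifth: Eb → Ab. In Gb major, Ab is scale degree 2, i.e. ii.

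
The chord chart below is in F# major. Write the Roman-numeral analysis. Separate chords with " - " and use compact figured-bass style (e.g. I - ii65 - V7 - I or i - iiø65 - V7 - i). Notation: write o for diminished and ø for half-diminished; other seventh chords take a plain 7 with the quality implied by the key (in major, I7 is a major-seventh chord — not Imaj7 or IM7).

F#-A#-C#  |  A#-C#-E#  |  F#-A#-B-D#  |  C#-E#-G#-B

I - iii - IV43 - V7

F#-A#-C#: major triad on F# = scale degree 1 → I.
A#-C#-E# has root A#, degree 3 in F# major, so iii.
F#-A#-B-D#: root B is the subdominant; major seventh chord there is IV43.
C#-E#-G#-B: root C# is the dominant; dominant seventh chord there is V7.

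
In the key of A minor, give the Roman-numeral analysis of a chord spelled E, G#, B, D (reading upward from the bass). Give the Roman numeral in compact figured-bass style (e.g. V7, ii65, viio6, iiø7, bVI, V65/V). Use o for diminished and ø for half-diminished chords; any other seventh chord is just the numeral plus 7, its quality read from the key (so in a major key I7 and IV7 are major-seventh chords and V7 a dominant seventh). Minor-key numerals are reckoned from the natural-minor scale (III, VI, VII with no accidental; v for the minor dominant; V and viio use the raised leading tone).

V7

Stacked in thirds the chord is E-G#-B-D: a dominant seventh chord on E.
In A minor, E is the dominant; the diatonic dominant seventh chord there is V7.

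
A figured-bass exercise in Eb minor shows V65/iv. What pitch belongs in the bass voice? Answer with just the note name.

The applied chord V65/iv is rooted on Eb: Eb-G-Bb-Db.
The figure 65 means first inversion — the third is in the bass.

G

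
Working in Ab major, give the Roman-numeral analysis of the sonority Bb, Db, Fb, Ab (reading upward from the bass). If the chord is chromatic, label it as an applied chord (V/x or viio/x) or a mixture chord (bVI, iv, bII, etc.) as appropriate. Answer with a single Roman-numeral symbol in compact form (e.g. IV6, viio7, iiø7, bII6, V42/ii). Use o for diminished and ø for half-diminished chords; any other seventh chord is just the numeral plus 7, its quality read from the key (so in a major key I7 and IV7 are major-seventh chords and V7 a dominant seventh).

iiø7

The pitches Bb-Db-Fb-Ab form a half-diminished seventh chord rooted on Bb.
Bb is the second degree of Ab major. This is the half-diminished supertonic seventh, borrowed from the parallel minor.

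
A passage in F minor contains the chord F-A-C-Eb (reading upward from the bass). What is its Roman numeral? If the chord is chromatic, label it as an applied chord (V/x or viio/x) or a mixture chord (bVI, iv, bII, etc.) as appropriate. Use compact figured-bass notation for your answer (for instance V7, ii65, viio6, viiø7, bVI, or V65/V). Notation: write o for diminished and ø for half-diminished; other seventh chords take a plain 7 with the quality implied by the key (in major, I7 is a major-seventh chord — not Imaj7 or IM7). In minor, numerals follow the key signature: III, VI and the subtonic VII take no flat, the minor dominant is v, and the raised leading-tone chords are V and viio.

V7/iv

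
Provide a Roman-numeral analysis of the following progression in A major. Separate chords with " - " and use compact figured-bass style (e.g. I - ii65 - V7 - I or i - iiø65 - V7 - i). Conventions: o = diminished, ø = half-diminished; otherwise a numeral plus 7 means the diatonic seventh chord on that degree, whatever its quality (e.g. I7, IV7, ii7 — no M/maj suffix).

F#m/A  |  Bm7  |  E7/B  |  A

vi6 - ii7 - V43 - I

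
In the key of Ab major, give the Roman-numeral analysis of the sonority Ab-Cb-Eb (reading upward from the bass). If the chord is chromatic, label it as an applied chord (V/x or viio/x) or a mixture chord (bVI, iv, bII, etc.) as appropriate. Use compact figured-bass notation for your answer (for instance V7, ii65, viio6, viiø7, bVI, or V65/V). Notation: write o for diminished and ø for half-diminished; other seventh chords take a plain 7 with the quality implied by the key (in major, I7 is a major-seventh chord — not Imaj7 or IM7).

Stacked in thirds the chord is Ab-Cb-Eb: a minor triad on Ab.
Ab is the first degree of Ab major. This is the minor tonic, borrowed from the parallel minor.

i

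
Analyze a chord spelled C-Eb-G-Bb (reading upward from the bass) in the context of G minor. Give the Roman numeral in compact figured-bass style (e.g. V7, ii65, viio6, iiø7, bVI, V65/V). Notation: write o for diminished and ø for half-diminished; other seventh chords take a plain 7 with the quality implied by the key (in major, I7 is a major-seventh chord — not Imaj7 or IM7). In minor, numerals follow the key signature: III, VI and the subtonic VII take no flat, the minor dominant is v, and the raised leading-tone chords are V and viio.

iv7

The pitches C-Eb-G-Bb form a minor seventh chord rooted on C.
In G minor, C is the subdominant; the diatonic minor seventh chord there is iv7.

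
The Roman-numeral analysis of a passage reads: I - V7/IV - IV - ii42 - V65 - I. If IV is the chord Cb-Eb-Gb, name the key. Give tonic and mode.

Gb major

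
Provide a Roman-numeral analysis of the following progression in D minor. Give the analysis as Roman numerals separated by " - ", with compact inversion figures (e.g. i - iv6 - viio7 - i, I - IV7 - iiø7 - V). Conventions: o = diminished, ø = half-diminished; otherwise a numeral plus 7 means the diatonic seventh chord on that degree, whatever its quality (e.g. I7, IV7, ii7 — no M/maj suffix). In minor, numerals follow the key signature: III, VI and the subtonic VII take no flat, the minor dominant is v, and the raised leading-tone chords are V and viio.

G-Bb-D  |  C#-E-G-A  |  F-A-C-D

iv - V65 - i65

G-Bb-D has root G, degree 4 in D minor, so iv.
C#-E-G-A: dominant seventh chord on A = scale degree 5 → V65.
F-A-C-D: minor seventh chord on D = scale degree 1 → i65.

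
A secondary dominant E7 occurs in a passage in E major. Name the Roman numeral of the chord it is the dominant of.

IV

The chord is a dominant seventh chord on E.
A dominant resolves down a perfect fifth: E → A. In E major, A is scale degree 4, i.e. IV.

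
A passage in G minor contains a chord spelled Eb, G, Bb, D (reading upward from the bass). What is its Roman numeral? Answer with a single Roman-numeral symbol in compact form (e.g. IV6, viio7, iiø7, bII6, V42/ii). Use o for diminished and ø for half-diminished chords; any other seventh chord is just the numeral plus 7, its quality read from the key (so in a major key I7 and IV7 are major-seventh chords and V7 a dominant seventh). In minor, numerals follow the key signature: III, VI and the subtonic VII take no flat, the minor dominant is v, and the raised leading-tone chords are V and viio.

Stacked in thirds the chord is Eb-G-Bb-D: a major seventh chord on Eb.
In G minor, Eb is the submediant; the diatonic major seventh chord there is VI7.

VI7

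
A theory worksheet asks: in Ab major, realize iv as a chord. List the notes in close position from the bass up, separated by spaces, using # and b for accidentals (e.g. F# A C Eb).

iv is the minor subdominant, borrowed from the parallel minor. In Ab major that root is Db.
So the chord is Db-Fb-Ab, a minor triad.

Db Fb Ab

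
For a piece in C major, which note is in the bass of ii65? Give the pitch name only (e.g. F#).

F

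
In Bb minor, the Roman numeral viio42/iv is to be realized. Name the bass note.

Cb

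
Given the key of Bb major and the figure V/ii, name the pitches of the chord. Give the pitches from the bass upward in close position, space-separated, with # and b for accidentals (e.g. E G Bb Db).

G B D

V/ii is a secondary dominant — the dominant triad of ii. ii in Bb major is C, so the applied chord's root is G, a perfect fifth above.
Building a major triad on G gives G-B-D.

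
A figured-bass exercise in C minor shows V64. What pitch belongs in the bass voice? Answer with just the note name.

D

V in C minor has root G; the chord is G-B-D.
The figure 64 means second inversion — the fifth is in the bass.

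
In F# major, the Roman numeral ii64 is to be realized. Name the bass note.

D#

ii in F# major has root G#; the chord is G#-B-D#.
The figure 64 means second inversion — the fifth is in the bass.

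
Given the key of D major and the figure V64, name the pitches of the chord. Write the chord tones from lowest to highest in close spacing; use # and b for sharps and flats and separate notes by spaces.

The numeral's case and figure indicate a major triad. In D major its root, the fifth degree, is A.
That chord is spelled A-C#-E.
With the 64 figure the chord is in second inversion; from the bass E upward in close position it reads E-A-C#.

E A C#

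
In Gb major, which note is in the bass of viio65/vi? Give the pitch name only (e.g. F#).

F

The applied chord viio65/vi is rooted on D: D-F-Ab-Cb.
The figure 65 means first inversion — the third is in the bass.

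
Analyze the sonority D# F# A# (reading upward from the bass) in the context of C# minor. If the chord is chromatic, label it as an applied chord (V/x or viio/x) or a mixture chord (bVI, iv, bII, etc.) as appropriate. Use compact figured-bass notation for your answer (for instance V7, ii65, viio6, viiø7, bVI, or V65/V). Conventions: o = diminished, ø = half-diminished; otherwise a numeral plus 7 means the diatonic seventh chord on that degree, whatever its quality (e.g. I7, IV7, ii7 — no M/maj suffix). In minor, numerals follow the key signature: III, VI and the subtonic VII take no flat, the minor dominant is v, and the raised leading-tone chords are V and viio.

ii

The pitches D#-F#-A# form a minor triad rooted on D#.
D# is the second degree of C# minor. This is the minor supertonic, borrowed from the parallel major (the Dorian ii).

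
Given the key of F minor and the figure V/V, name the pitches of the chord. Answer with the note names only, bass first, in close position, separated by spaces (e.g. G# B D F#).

The slash means an applied dominant: we want the dominant of V. In F minor, V is C major, and its dominant is built on G.
Building a major triad on G gives G-B-D.

G B D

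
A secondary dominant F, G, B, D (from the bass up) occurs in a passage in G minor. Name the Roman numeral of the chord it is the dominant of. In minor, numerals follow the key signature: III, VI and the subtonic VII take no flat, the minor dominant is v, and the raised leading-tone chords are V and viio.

The chord is a dominant seventh chord on G.
A dominant resolves down a perfect fifth: G → C. In G minor, C is scale degree 4, i.e. iv.

iv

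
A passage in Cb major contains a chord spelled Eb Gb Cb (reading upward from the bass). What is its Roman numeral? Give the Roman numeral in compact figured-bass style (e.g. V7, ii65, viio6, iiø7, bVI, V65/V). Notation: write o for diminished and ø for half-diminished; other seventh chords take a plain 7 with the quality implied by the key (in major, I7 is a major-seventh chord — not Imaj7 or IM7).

I6

Stacked in thirds the chord is Cb-Eb-Gb: a major triad on Cb.
In Cb major, Cb is the tonic; the diatonic major triad there is I.
With Eb in the bass the chord is in first inversion, so the figured bass is 6.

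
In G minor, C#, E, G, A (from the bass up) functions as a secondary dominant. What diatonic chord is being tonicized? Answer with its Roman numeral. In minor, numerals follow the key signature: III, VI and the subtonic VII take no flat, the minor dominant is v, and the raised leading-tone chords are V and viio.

V

The chord is a dominant seventh chord on A.
A dominant resolves down a perfect fifth: A → D. In G minor, D is scale degree 5, i.e. V.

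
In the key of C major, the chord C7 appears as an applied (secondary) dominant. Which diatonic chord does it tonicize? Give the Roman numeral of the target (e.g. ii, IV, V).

IV

The chord is a dominant seventh chord on C.
A dominant resolves down a perfect fifth: C → F. In C major, F is scale degree 4, i.e. IV.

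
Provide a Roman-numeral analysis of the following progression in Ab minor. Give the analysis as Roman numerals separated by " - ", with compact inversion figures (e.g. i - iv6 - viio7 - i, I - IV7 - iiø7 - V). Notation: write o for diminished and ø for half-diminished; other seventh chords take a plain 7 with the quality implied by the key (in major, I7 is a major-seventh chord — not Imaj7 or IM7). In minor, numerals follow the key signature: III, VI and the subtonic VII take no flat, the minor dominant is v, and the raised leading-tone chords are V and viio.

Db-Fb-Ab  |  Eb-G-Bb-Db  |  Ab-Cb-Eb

iv - V7 - i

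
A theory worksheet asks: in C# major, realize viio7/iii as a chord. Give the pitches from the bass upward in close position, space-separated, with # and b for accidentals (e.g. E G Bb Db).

D## F## A# C#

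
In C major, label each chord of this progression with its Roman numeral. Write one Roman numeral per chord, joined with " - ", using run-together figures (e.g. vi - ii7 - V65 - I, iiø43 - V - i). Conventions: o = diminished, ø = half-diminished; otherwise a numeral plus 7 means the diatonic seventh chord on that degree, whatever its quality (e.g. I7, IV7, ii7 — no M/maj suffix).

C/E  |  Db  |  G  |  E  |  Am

C/E has root C, degree 1 in C major, so I6.
Db is non-diatonic — a major triad on the lowered supertonic (Db): the Neapolitan chord, bII.
G has root G, degree 5 in C major, so V.
E is the secondary dominant of vi (major triad on E): V/vi.
Am: minor triad on A = scale degree 6 → vi.

I6 - bII - V - V/vi - vi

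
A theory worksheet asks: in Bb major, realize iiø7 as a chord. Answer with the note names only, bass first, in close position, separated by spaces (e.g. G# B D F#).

C Eb Gb Bb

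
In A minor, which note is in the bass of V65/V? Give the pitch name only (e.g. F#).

The applied chord V65/V is rooted on B: B-D#-F#-A.
The figure 65 means first inversion — the third is in the bass.

D#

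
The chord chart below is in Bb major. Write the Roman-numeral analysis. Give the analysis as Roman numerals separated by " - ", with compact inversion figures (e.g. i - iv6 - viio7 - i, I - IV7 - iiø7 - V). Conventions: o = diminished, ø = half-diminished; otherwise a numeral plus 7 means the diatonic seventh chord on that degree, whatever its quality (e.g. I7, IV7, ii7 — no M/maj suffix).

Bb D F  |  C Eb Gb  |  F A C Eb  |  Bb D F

Bb-D-F: root Bb is the tonic; major triad there is I.
C-Eb-Gb is non-diatonic — iio, a mixture chord from Bb minor.
F-A-C-Eb has root F, degree 5 in Bb major, so V7.
Bb-D-F: major triad on Bb = scale degree 1 → I.

I - iio - V7 - I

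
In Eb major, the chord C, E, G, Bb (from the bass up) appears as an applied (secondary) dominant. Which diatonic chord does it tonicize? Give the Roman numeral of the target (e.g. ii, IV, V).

ii

The chord is a dominant seventh chord on C.
A dominant resolves down a perfect fifth: C → F. In Eb major, F is scale degree 2, i.e. ii.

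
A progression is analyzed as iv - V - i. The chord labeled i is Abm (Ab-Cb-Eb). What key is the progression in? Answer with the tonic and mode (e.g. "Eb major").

Ab minor

The anchor chord is a minor triad on Ab, labeled i.
If Ab is scale degree 1 and the mode makes that degree carry a minor triad, the tonic is Ab and the mode is minor.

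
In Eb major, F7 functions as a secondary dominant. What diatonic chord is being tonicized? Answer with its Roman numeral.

The chord is a dominant seventh chord on F.
A dominant resolves down a perfect fifth: F → Bb. In Eb major, Bb is scale degree 5, i.e. V.

V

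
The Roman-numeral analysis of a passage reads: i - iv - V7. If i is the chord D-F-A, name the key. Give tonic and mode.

The chord Dm is a minor triad rooted on D; its label is i.
If D is scale degree 1 and the mode makes that degree carry a minor triad, the tonic is D and the mode is minor.

D minor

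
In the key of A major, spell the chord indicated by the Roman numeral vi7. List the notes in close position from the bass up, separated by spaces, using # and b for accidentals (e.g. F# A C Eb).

F# A C# E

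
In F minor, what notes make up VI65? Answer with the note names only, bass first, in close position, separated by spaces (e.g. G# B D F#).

F Ab C Db

In F minor, the submediant is Db, and the diatonic chord built there is a major seventh chord.
That chord is spelled Db-F-Ab-C.
The figured bass 65 indicates first inversion, placing the third (F) in the bass: F-Ab-C-Db.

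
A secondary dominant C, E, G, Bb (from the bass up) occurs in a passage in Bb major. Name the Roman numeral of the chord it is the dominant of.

The chord is a dominant seventh chord on C.
A dominant resolves down a perfect fifth: C → F. In Bb major, F is scale degree 5, i.e. V.

V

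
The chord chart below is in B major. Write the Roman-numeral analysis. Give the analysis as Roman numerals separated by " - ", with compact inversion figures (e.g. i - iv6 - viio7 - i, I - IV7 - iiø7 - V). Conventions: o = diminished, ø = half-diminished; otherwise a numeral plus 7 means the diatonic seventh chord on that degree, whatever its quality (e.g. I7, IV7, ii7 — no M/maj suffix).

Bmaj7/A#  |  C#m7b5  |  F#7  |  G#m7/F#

I42 - iiø7 - V7 - vi42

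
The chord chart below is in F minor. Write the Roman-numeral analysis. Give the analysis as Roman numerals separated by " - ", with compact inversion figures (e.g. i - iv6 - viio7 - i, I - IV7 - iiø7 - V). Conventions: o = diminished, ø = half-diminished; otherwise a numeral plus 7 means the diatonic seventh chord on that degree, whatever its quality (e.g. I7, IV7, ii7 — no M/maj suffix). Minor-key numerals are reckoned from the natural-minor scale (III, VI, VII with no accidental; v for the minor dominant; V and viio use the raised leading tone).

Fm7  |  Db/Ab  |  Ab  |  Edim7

i7 - VI64 - III - viio7

Fm7: root F is the tonic; minor seventh chord there is i7.
Db/Ab: major triad on Db = scale degree 6 → VI64.
Ab: root Ab is the mediant; major triad there is III.
Edim7: root E is the leading tone; fully diminished seventh chord there is viio7.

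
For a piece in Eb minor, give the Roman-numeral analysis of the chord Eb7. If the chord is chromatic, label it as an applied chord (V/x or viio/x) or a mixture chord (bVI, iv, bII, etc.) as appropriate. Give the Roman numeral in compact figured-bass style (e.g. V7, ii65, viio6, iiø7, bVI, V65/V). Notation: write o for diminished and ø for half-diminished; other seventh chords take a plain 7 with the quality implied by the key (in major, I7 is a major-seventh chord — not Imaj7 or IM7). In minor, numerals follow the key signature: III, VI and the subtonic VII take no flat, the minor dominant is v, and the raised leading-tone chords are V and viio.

V7/iv

The pitches Eb-G-Bb-Db form a dominant seventh chord rooted on Eb.
Eb is not a diatonic chord root with this quality in Eb minor, but it lies a perfect fifth above Ab (iv), so the chord functions as an applied dominant of iv.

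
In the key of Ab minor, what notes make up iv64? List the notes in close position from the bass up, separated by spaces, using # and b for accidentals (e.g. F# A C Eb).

Ab Db Fb

In Ab minor, the subdominant is Db, and the diatonic chord built there is a minor triad.
Stacking thirds from Db gives Db-Fb-Ab.
With the 64 figure the chord is in second inversion; from the bass Ab upward in close position it reads Ab-Db-Fb.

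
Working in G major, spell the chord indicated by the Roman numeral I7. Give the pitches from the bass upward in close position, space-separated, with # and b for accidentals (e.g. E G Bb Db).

G B D F#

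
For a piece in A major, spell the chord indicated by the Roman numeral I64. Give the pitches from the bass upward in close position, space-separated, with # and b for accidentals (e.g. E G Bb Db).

E A C#

In A major, the first degree is A, and the diatonic chord built there is a major triad.
Stacking thirds from A gives A-C#-E.
With the 64 figure the chord is in second inversion; from the bass E upward in close position it reads E-A-C#.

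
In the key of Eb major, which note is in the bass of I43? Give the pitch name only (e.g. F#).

I in Eb major has root Eb; the chord is Eb-G-Bb-D.
The figure 43 means second inversion — the fifth is in the bass.

Bb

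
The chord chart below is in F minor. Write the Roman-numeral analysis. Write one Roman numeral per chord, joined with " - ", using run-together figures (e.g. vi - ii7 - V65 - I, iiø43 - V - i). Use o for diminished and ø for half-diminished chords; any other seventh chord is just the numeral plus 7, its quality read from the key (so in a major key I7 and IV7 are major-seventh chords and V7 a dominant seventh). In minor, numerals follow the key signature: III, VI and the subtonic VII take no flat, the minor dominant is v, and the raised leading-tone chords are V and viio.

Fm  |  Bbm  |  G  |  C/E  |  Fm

i - iv - V/V - V6 - i

Fm has root F, degree 1 in F minor, so i.
Bbm: minor triad on Bb = scale degree 4 → iv.
G: a major triad on G, the applied dominant of V → V/V.
C/E: major triad on C = scale degree 5 → V6.
Fm: root F is the tonic; minor triad there is i.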